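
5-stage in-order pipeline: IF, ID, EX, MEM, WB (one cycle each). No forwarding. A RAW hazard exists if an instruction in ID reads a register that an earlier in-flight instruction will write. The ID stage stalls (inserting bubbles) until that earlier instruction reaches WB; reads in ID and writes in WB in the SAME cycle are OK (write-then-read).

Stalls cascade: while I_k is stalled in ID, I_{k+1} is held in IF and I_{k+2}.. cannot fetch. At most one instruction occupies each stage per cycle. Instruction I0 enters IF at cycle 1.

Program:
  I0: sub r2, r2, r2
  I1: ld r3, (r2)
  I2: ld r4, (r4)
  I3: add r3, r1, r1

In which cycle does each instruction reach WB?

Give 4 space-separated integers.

Answer: 5 8 9 10

Derivation:
I0 sub r2 <- r2,r2: IF@1 ID@2 stall=0 (-) EX@3 MEM@4 WB@5
I1 ld r3 <- r2: IF@2 ID@3 stall=2 (RAW on I0.r2 (WB@5)) EX@6 MEM@7 WB@8
I2 ld r4 <- r4: IF@3 ID@6 stall=0 (-) EX@7 MEM@8 WB@9
I3 add r3 <- r1,r1: IF@6 ID@7 stall=0 (-) EX@8 MEM@9 WB@10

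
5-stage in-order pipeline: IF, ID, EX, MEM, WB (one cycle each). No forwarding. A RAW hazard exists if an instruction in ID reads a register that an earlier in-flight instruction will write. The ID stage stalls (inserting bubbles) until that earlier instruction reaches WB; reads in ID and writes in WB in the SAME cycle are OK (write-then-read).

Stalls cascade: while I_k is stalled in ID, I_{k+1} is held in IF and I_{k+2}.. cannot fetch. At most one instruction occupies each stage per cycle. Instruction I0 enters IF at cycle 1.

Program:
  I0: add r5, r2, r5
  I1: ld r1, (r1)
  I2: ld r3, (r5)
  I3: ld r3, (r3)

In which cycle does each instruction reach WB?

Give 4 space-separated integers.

Answer: 5 6 8 11

Derivation:
I0 add r5 <- r2,r5: IF@1 ID@2 stall=0 (-) EX@3 MEM@4 WB@5
I1 ld r1 <- r1: IF@2 ID@3 stall=0 (-) EX@4 MEM@5 WB@6
I2 ld r3 <- r5: IF@3 ID@4 stall=1 (RAW on I0.r5 (WB@5)) EX@6 MEM@7 WB@8
I3 ld r3 <- r3: IF@4 ID@6 stall=2 (RAW on I2.r3 (WB@8)) EX@9 MEM@10 WB@11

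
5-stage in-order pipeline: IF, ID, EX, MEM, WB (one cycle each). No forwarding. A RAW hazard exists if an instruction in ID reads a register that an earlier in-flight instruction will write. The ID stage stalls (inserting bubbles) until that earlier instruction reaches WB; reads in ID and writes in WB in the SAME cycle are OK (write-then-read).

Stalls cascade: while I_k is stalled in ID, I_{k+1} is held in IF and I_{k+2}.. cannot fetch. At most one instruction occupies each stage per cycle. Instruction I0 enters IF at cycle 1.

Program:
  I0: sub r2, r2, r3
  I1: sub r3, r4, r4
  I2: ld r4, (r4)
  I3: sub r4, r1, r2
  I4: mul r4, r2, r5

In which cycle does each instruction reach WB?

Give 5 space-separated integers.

Answer: 5 6 7 8 9

Derivation:
I0 sub r2 <- r2,r3: IF@1 ID@2 stall=0 (-) EX@3 MEM@4 WB@5
I1 sub r3 <- r4,r4: IF@2 ID@3 stall=0 (-) EX@4 MEM@5 WB@6
I2 ld r4 <- r4: IF@3 ID@4 stall=0 (-) EX@5 MEM@6 WB@7
I3 sub r4 <- r1,r2: IF@4 ID@5 stall=0 (-) EX@6 MEM@7 WB@8
I4 mul r4 <- r2,r5: IF@5 ID@6 stall=0 (-) EX@7 MEM@8 WB@9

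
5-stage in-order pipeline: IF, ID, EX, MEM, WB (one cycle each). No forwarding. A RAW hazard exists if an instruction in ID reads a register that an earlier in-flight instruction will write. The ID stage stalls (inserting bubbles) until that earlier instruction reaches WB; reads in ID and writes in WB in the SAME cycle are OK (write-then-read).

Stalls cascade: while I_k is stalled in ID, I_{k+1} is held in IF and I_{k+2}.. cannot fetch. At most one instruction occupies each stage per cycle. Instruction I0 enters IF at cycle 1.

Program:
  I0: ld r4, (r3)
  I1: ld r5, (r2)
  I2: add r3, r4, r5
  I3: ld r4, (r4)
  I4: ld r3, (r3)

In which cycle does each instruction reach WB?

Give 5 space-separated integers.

I0 ld r4 <- r3: IF@1 ID@2 stall=0 (-) EX@3 MEM@4 WB@5
I1 ld r5 <- r2: IF@2 ID@3 stall=0 (-) EX@4 MEM@5 WB@6
I2 add r3 <- r4,r5: IF@3 ID@4 stall=2 (RAW on I1.r5 (WB@6)) EX@7 MEM@8 WB@9
I3 ld r4 <- r4: IF@4 ID@7 stall=0 (-) EX@8 MEM@9 WB@10
I4 ld r3 <- r3: IF@7 ID@8 stall=1 (RAW on I2.r3 (WB@9)) EX@10 MEM@11 WB@12

Answer: 5 6 9 10 12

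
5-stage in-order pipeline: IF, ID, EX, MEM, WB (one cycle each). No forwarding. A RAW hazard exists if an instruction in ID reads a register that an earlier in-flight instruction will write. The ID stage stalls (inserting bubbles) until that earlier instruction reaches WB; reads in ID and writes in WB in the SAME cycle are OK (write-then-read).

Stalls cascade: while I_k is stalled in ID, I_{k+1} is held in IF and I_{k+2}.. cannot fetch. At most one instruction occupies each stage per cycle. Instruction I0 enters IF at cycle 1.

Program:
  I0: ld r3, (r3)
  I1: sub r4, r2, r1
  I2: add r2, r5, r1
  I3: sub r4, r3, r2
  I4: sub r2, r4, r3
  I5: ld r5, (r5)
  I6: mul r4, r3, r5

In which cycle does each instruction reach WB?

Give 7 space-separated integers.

Answer: 5 6 7 10 13 14 17

Derivation:
I0 ld r3 <- r3: IF@1 ID@2 stall=0 (-) EX@3 MEM@4 WB@5
I1 sub r4 <- r2,r1: IF@2 ID@3 stall=0 (-) EX@4 MEM@5 WB@6
I2 add r2 <- r5,r1: IF@3 ID@4 stall=0 (-) EX@5 MEM@6 WB@7
I3 sub r4 <- r3,r2: IF@4 ID@5 stall=2 (RAW on I2.r2 (WB@7)) EX@8 MEM@9 WB@10
I4 sub r2 <- r4,r3: IF@5 ID@8 stall=2 (RAW on I3.r4 (WB@10)) EX@11 MEM@12 WB@13
I5 ld r5 <- r5: IF@8 ID@11 stall=0 (-) EX@12 MEM@13 WB@14
I6 mul r4 <- r3,r5: IF@11 ID@12 stall=2 (RAW on I5.r5 (WB@14)) EX@15 MEM@16 WB@17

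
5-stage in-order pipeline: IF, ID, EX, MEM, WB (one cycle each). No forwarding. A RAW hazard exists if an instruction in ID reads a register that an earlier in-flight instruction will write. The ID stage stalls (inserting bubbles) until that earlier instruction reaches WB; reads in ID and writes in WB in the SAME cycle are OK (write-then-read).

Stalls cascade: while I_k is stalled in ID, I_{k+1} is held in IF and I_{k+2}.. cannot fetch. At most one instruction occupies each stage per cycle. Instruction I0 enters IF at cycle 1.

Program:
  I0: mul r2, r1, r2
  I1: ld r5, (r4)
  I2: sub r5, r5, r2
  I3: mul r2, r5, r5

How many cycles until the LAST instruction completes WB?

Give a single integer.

Answer: 12

Derivation:
I0 mul r2 <- r1,r2: IF@1 ID@2 stall=0 (-) EX@3 MEM@4 WB@5
I1 ld r5 <- r4: IF@2 ID@3 stall=0 (-) EX@4 MEM@5 WB@6
I2 sub r5 <- r5,r2: IF@3 ID@4 stall=2 (RAW on I1.r5 (WB@6)) EX@7 MEM@8 WB@9
I3 mul r2 <- r5,r5: IF@4 ID@7 stall=2 (RAW on I2.r5 (WB@9)) EX@10 MEM@11 WB@12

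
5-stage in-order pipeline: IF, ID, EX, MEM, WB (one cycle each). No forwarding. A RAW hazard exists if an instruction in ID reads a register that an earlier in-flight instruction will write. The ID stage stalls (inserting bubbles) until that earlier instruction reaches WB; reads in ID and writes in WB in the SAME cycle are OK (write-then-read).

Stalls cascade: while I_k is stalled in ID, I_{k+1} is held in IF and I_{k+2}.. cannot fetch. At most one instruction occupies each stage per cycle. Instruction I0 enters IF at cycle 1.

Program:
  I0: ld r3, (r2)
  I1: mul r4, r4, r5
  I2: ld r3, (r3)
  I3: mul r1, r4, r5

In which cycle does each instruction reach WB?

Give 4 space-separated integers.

I0 ld r3 <- r2: IF@1 ID@2 stall=0 (-) EX@3 MEM@4 WB@5
I1 mul r4 <- r4,r5: IF@2 ID@3 stall=0 (-) EX@4 MEM@5 WB@6
I2 ld r3 <- r3: IF@3 ID@4 stall=1 (RAW on I0.r3 (WB@5)) EX@6 MEM@7 WB@8
I3 mul r1 <- r4,r5: IF@4 ID@6 stall=0 (-) EX@7 MEM@8 WB@9

Answer: 5 6 8 9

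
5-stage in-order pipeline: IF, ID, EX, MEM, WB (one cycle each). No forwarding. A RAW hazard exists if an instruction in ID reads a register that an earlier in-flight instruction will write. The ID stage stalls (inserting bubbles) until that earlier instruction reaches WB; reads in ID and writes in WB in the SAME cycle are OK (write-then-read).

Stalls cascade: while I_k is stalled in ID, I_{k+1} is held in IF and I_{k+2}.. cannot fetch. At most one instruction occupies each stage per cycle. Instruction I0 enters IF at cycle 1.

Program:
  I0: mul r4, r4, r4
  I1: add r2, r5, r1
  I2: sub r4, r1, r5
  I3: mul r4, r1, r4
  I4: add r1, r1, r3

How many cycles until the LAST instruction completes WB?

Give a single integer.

Answer: 11

Derivation:
I0 mul r4 <- r4,r4: IF@1 ID@2 stall=0 (-) EX@3 MEM@4 WB@5
I1 add r2 <- r5,r1: IF@2 ID@3 stall=0 (-) EX@4 MEM@5 WB@6
I2 sub r4 <- r1,r5: IF@3 ID@4 stall=0 (-) EX@5 MEM@6 WB@7
I3 mul r4 <- r1,r4: IF@4 ID@5 stall=2 (RAW on I2.r4 (WB@7)) EX@8 MEM@9 WB@10
I4 add r1 <- r1,r3: IF@5 ID@8 stall=0 (-) EX@9 MEM@10 WB@11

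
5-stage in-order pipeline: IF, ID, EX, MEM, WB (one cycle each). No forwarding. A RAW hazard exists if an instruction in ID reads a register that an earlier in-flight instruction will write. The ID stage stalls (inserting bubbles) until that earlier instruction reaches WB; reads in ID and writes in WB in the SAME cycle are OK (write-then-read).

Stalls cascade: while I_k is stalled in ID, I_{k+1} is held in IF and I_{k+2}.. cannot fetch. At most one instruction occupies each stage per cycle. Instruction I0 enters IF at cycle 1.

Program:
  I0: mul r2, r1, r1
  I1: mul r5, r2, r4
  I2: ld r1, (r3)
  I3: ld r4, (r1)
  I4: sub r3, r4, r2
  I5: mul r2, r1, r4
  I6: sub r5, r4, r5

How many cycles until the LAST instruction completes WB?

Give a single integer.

I0 mul r2 <- r1,r1: IF@1 ID@2 stall=0 (-) EX@3 MEM@4 WB@5
I1 mul r5 <- r2,r4: IF@2 ID@3 stall=2 (RAW on I0.r2 (WB@5)) EX@6 MEM@7 WB@8
I2 ld r1 <- r3: IF@3 ID@6 stall=0 (-) EX@7 MEM@8 WB@9
I3 ld r4 <- r1: IF@6 ID@7 stall=2 (RAW on I2.r1 (WB@9)) EX@10 MEM@11 WB@12
I4 sub r3 <- r4,r2: IF@7 ID@10 stall=2 (RAW on I3.r4 (WB@12)) EX@13 MEM@14 WB@15
I5 mul r2 <- r1,r4: IF@10 ID@13 stall=0 (-) EX@14 MEM@15 WB@16
I6 sub r5 <- r4,r5: IF@13 ID@14 stall=0 (-) EX@15 MEM@16 WB@17

Answer: 17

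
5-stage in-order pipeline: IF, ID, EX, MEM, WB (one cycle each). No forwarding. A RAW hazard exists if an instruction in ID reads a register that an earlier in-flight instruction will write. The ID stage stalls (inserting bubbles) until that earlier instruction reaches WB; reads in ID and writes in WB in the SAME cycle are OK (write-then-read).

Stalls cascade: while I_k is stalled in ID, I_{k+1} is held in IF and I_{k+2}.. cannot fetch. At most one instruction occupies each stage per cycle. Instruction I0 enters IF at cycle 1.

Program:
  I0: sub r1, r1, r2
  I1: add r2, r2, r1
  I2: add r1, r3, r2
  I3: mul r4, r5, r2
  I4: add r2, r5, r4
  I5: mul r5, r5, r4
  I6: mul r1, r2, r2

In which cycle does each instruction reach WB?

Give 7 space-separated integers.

Answer: 5 8 11 12 15 16 18

Derivation:
I0 sub r1 <- r1,r2: IF@1 ID@2 stall=0 (-) EX@3 MEM@4 WB@5
I1 add r2 <- r2,r1: IF@2 ID@3 stall=2 (RAW on I0.r1 (WB@5)) EX@6 MEM@7 WB@8
I2 add r1 <- r3,r2: IF@3 ID@6 stall=2 (RAW on I1.r2 (WB@8)) EX@9 MEM@10 WB@11
I3 mul r4 <- r5,r2: IF@6 ID@9 stall=0 (-) EX@10 MEM@11 WB@12
I4 add r2 <- r5,r4: IF@9 ID@10 stall=2 (RAW on I3.r4 (WB@12)) EX@13 MEM@14 WB@15
I5 mul r5 <- r5,r4: IF@10 ID@13 stall=0 (-) EX@14 MEM@15 WB@16
I6 mul r1 <- r2,r2: IF@13 ID@14 stall=1 (RAW on I4.r2 (WB@15)) EX@16 MEM@17 WB@18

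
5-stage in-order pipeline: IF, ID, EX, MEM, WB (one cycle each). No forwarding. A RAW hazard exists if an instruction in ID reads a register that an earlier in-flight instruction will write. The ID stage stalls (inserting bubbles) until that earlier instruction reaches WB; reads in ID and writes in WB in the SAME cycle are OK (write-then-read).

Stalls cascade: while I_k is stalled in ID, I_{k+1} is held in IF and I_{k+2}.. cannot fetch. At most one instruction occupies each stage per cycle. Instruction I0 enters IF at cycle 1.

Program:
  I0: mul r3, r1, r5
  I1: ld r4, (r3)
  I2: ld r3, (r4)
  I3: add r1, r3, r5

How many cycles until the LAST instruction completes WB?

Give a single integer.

I0 mul r3 <- r1,r5: IF@1 ID@2 stall=0 (-) EX@3 MEM@4 WB@5
I1 ld r4 <- r3: IF@2 ID@3 stall=2 (RAW on I0.r3 (WB@5)) EX@6 MEM@7 WB@8
I2 ld r3 <- r4: IF@3 ID@6 stall=2 (RAW on I1.r4 (WB@8)) EX@9 MEM@10 WB@11
I3 add r1 <- r3,r5: IF@6 ID@9 stall=2 (RAW on I2.r3 (WB@11)) EX@12 MEM@13 WB@14

Answer: 14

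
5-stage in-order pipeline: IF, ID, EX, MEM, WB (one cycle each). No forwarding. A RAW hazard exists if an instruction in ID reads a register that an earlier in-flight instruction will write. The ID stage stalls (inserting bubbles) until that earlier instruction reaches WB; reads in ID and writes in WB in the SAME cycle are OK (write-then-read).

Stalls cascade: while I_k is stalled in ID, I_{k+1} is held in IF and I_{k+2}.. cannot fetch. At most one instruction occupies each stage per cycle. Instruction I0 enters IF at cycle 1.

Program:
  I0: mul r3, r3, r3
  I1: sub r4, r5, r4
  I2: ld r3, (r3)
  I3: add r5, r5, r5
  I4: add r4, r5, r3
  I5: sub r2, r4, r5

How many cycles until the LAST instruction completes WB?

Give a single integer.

I0 mul r3 <- r3,r3: IF@1 ID@2 stall=0 (-) EX@3 MEM@4 WB@5
I1 sub r4 <- r5,r4: IF@2 ID@3 stall=0 (-) EX@4 MEM@5 WB@6
I2 ld r3 <- r3: IF@3 ID@4 stall=1 (RAW on I0.r3 (WB@5)) EX@6 MEM@7 WB@8
I3 add r5 <- r5,r5: IF@4 ID@6 stall=0 (-) EX@7 MEM@8 WB@9
I4 add r4 <- r5,r3: IF@6 ID@7 stall=2 (RAW on I3.r5 (WB@9)) EX@10 MEM@11 WB@12
I5 sub r2 <- r4,r5: IF@7 ID@10 stall=2 (RAW on I4.r4 (WB@12)) EX@13 MEM@14 WB@15

Answer: 15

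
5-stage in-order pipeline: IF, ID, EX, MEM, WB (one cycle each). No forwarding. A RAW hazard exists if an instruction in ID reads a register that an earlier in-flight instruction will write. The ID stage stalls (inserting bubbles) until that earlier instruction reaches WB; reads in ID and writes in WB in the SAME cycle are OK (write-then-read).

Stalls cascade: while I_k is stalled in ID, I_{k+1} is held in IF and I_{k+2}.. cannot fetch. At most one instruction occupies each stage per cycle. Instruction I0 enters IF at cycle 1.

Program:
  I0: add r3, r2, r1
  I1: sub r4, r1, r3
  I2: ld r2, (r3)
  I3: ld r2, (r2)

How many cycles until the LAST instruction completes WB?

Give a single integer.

Answer: 12

Derivation:
I0 add r3 <- r2,r1: IF@1 ID@2 stall=0 (-) EX@3 MEM@4 WB@5
I1 sub r4 <- r1,r3: IF@2 ID@3 stall=2 (RAW on I0.r3 (WB@5)) EX@6 MEM@7 WB@8
I2 ld r2 <- r3: IF@3 ID@6 stall=0 (-) EX@7 MEM@8 WB@9
I3 ld r2 <- r2: IF@6 ID@7 stall=2 (RAW on I2.r2 (WB@9)) EX@10 MEM@11 WB@12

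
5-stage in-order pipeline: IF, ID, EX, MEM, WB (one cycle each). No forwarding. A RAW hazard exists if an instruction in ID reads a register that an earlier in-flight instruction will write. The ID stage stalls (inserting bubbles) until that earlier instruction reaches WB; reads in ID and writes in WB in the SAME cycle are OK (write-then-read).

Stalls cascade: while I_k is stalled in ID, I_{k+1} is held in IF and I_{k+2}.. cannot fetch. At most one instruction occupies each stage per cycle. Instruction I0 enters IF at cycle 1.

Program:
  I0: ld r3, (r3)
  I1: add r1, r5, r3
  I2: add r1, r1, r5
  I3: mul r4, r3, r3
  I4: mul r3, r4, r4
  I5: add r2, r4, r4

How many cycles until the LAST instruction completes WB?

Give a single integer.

I0 ld r3 <- r3: IF@1 ID@2 stall=0 (-) EX@3 MEM@4 WB@5
I1 add r1 <- r5,r3: IF@2 ID@3 stall=2 (RAW on I0.r3 (WB@5)) EX@6 MEM@7 WB@8
I2 add r1 <- r1,r5: IF@3 ID@6 stall=2 (RAW on I1.r1 (WB@8)) EX@9 MEM@10 WB@11
I3 mul r4 <- r3,r3: IF@6 ID@9 stall=0 (-) EX@10 MEM@11 WB@12
I4 mul r3 <- r4,r4: IF@9 ID@10 stall=2 (RAW on I3.r4 (WB@12)) EX@13 MEM@14 WB@15
I5 add r2 <- r4,r4: IF@10 ID@13 stall=0 (-) EX@14 MEM@15 WB@16

Answer: 16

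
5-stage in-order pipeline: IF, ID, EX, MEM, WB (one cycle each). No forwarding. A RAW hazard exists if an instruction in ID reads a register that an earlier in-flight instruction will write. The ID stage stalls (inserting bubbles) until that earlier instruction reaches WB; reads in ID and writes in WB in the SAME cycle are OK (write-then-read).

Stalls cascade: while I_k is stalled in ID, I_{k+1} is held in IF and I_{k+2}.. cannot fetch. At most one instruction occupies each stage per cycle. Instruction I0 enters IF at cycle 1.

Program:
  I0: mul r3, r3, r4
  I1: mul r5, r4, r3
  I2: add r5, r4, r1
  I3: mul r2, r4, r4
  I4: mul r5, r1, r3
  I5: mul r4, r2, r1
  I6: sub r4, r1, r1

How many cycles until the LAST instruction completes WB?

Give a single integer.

I0 mul r3 <- r3,r4: IF@1 ID@2 stall=0 (-) EX@3 MEM@4 WB@5
I1 mul r5 <- r4,r3: IF@2 ID@3 stall=2 (RAW on I0.r3 (WB@5)) EX@6 MEM@7 WB@8
I2 add r5 <- r4,r1: IF@3 ID@6 stall=0 (-) EX@7 MEM@8 WB@9
I3 mul r2 <- r4,r4: IF@6 ID@7 stall=0 (-) EX@8 MEM@9 WB@10
I4 mul r5 <- r1,r3: IF@7 ID@8 stall=0 (-) EX@9 MEM@10 WB@11
I5 mul r4 <- r2,r1: IF@8 ID@9 stall=1 (RAW on I3.r2 (WB@10)) EX@11 MEM@12 WB@13
I6 sub r4 <- r1,r1: IF@9 ID@11 stall=0 (-) EX@12 MEM@13 WB@14

Answer: 14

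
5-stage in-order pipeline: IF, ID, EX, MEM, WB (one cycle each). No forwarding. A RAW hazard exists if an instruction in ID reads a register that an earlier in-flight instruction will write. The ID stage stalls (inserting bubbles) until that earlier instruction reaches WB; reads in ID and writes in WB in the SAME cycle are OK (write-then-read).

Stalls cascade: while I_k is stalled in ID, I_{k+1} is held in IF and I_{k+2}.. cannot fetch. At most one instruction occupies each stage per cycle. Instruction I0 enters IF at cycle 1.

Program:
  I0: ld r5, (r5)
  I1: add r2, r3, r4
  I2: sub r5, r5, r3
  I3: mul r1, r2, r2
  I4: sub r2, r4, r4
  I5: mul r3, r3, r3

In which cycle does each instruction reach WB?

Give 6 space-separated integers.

I0 ld r5 <- r5: IF@1 ID@2 stall=0 (-) EX@3 MEM@4 WB@5
I1 add r2 <- r3,r4: IF@2 ID@3 stall=0 (-) EX@4 MEM@5 WB@6
I2 sub r5 <- r5,r3: IF@3 ID@4 stall=1 (RAW on I0.r5 (WB@5)) EX@6 MEM@7 WB@8
I3 mul r1 <- r2,r2: IF@4 ID@6 stall=0 (-) EX@7 MEM@8 WB@9
I4 sub r2 <- r4,r4: IF@6 ID@7 stall=0 (-) EX@8 MEM@9 WB@10
I5 mul r3 <- r3,r3: IF@7 ID@8 stall=0 (-) EX@9 MEM@10 WB@11

Answer: 5 6 8 9 10 11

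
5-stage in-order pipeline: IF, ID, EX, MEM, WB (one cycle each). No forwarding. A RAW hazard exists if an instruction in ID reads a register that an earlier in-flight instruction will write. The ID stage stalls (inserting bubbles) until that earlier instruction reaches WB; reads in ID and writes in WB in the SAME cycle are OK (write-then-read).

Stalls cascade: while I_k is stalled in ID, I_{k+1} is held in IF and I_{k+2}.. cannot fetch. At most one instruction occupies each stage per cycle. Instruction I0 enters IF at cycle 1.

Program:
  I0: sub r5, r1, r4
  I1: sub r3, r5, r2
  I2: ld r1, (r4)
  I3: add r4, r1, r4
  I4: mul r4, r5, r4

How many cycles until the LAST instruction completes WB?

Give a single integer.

Answer: 15

Derivation:
I0 sub r5 <- r1,r4: IF@1 ID@2 stall=0 (-) EX@3 MEM@4 WB@5
I1 sub r3 <- r5,r2: IF@2 ID@3 stall=2 (RAW on I0.r5 (WB@5)) EX@6 MEM@7 WB@8
I2 ld r1 <- r4: IF@3 ID@6 stall=0 (-) EX@7 MEM@8 WB@9
I3 add r4 <- r1,r4: IF@6 ID@7 stall=2 (RAW on I2.r1 (WB@9)) EX@10 MEM@11 WB@12
I4 mul r4 <- r5,r4: IF@7 ID@10 stall=2 (RAW on I3.r4 (WB@12)) EX@13 MEM@14 WB@15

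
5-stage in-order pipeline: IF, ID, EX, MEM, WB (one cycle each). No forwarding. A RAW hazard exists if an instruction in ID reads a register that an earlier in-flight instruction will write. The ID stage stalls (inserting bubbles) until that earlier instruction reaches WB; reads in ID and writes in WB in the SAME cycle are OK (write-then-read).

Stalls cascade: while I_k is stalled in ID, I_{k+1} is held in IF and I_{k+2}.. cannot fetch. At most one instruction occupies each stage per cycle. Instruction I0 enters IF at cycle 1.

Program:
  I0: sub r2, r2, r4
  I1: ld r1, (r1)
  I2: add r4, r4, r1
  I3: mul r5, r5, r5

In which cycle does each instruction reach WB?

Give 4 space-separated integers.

Answer: 5 6 9 10

Derivation:
I0 sub r2 <- r2,r4: IF@1 ID@2 stall=0 (-) EX@3 MEM@4 WB@5
I1 ld r1 <- r1: IF@2 ID@3 stall=0 (-) EX@4 MEM@5 WB@6
I2 add r4 <- r4,r1: IF@3 ID@4 stall=2 (RAW on I1.r1 (WB@6)) EX@7 MEM@8 WB@9
I3 mul r5 <- r5,r5: IF@4 ID@7 stall=0 (-) EX@8 MEM@9 WB@10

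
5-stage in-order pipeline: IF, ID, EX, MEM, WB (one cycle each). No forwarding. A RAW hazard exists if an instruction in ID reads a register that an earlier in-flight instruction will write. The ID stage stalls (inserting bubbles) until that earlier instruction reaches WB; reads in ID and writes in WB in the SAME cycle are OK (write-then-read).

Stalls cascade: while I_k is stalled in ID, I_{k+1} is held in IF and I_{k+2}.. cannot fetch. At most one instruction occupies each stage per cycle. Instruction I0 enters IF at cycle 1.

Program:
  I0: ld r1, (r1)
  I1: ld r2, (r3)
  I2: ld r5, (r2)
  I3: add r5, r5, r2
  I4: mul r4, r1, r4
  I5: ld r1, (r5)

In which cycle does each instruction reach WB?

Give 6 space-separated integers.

I0 ld r1 <- r1: IF@1 ID@2 stall=0 (-) EX@3 MEM@4 WB@5
I1 ld r2 <- r3: IF@2 ID@3 stall=0 (-) EX@4 MEM@5 WB@6
I2 ld r5 <- r2: IF@3 ID@4 stall=2 (RAW on I1.r2 (WB@6)) EX@7 MEM@8 WB@9
I3 add r5 <- r5,r2: IF@4 ID@7 stall=2 (RAW on I2.r5 (WB@9)) EX@10 MEM@11 WB@12
I4 mul r4 <- r1,r4: IF@7 ID@10 stall=0 (-) EX@11 MEM@12 WB@13
I5 ld r1 <- r5: IF@10 ID@11 stall=1 (RAW on I3.r5 (WB@12)) EX@13 MEM@14 WB@15

Answer: 5 6 9 12 13 15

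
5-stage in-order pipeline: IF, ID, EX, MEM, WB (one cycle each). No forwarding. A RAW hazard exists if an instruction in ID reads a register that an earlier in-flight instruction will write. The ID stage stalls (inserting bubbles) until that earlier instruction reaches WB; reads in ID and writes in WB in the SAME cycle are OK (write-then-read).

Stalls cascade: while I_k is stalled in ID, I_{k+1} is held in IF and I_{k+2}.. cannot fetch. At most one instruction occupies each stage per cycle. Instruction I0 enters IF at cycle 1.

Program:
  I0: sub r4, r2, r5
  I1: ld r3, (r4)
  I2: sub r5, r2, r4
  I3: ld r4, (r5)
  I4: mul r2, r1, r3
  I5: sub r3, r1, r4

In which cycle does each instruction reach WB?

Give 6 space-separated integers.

Answer: 5 8 9 12 13 15

Derivation:
I0 sub r4 <- r2,r5: IF@1 ID@2 stall=0 (-) EX@3 MEM@4 WB@5
I1 ld r3 <- r4: IF@2 ID@3 stall=2 (RAW on I0.r4 (WB@5)) EX@6 MEM@7 WB@8
I2 sub r5 <- r2,r4: IF@3 ID@6 stall=0 (-) EX@7 MEM@8 WB@9
I3 ld r4 <- r5: IF@6 ID@7 stall=2 (RAW on I2.r5 (WB@9)) EX@10 MEM@11 WB@12
I4 mul r2 <- r1,r3: IF@7 ID@10 stall=0 (-) EX@11 MEM@12 WB@13
I5 sub r3 <- r1,r4: IF@10 ID@11 stall=1 (RAW on I3.r4 (WB@12)) EX@13 MEM@14 WB@15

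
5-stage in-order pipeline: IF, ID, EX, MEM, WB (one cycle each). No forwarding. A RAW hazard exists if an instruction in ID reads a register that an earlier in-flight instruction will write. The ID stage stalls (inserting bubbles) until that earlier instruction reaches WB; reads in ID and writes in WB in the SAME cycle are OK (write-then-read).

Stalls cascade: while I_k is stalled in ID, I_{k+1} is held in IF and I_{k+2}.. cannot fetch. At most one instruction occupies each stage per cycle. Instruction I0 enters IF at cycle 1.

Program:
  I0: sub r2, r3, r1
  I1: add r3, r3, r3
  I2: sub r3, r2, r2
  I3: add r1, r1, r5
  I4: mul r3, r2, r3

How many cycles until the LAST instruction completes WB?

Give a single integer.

I0 sub r2 <- r3,r1: IF@1 ID@2 stall=0 (-) EX@3 MEM@4 WB@5
I1 add r3 <- r3,r3: IF@2 ID@3 stall=0 (-) EX@4 MEM@5 WB@6
I2 sub r3 <- r2,r2: IF@3 ID@4 stall=1 (RAW on I0.r2 (WB@5)) EX@6 MEM@7 WB@8
I3 add r1 <- r1,r5: IF@4 ID@6 stall=0 (-) EX@7 MEM@8 WB@9
I4 mul r3 <- r2,r3: IF@6 ID@7 stall=1 (RAW on I2.r3 (WB@8)) EX@9 MEM@10 WB@11

Answer: 11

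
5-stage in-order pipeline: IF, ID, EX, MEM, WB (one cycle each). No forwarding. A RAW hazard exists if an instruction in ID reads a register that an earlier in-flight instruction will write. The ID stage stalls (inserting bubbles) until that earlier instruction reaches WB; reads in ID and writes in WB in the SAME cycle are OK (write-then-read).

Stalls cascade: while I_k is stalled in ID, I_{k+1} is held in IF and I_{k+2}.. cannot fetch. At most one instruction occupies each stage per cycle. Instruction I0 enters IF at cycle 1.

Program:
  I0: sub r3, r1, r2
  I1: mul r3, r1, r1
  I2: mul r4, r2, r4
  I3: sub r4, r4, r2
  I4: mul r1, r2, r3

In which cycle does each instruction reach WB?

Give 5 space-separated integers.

I0 sub r3 <- r1,r2: IF@1 ID@2 stall=0 (-) EX@3 MEM@4 WB@5
I1 mul r3 <- r1,r1: IF@2 ID@3 stall=0 (-) EX@4 MEM@5 WB@6
I2 mul r4 <- r2,r4: IF@3 ID@4 stall=0 (-) EX@5 MEM@6 WB@7
I3 sub r4 <- r4,r2: IF@4 ID@5 stall=2 (RAW on I2.r4 (WB@7)) EX@8 MEM@9 WB@10
I4 mul r1 <- r2,r3: IF@5 ID@8 stall=0 (-) EX@9 MEM@10 WB@11

Answer: 5 6 7 10 11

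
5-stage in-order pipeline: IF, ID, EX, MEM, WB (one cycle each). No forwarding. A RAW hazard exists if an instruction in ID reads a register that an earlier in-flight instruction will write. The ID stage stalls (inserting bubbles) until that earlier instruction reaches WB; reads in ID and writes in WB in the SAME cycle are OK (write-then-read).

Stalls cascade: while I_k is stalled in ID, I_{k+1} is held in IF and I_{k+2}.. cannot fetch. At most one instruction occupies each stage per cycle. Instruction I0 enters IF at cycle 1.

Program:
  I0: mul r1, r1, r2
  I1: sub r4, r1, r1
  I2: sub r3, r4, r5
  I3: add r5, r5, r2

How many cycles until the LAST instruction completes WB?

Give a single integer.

I0 mul r1 <- r1,r2: IF@1 ID@2 stall=0 (-) EX@3 MEM@4 WB@5
I1 sub r4 <- r1,r1: IF@2 ID@3 stall=2 (RAW on I0.r1 (WB@5)) EX@6 MEM@7 WB@8
I2 sub r3 <- r4,r5: IF@3 ID@6 stall=2 (RAW on I1.r4 (WB@8)) EX@9 MEM@10 WB@11
I3 add r5 <- r5,r2: IF@6 ID@9 stall=0 (-) EX@10 MEM@11 WB@12

Answer: 12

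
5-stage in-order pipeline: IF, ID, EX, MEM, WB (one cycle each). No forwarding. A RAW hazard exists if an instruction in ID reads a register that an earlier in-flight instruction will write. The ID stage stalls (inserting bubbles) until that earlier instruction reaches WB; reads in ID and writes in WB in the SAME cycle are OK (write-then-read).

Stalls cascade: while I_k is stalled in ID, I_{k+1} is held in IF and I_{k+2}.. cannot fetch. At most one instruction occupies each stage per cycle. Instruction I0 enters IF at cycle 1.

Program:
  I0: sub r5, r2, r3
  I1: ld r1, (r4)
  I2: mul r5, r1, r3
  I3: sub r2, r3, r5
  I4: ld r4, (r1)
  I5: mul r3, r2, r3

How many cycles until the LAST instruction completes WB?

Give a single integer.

Answer: 15

Derivation:
I0 sub r5 <- r2,r3: IF@1 ID@2 stall=0 (-) EX@3 MEM@4 WB@5
I1 ld r1 <- r4: IF@2 ID@3 stall=0 (-) EX@4 MEM@5 WB@6
I2 mul r5 <- r1,r3: IF@3 ID@4 stall=2 (RAW on I1.r1 (WB@6)) EX@7 MEM@8 WB@9
I3 sub r2 <- r3,r5: IF@4 ID@7 stall=2 (RAW on I2.r5 (WB@9)) EX@10 MEM@11 WB@12
I4 ld r4 <- r1: IF@7 ID@10 stall=0 (-) EX@11 MEM@12 WB@13
I5 mul r3 <- r2,r3: IF@10 ID@11 stall=1 (RAW on I3.r2 (WB@12)) EX@13 MEM@14 WB@15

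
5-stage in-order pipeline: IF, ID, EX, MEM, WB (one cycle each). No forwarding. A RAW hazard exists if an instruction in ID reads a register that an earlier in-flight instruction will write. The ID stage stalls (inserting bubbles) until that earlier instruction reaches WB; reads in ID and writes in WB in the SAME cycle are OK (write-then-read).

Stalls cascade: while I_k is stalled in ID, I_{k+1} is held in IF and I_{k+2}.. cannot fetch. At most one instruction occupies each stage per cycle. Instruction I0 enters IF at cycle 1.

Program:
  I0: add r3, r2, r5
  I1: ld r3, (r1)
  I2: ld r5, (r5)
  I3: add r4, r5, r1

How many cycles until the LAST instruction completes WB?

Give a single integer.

I0 add r3 <- r2,r5: IF@1 ID@2 stall=0 (-) EX@3 MEM@4 WB@5
I1 ld r3 <- r1: IF@2 ID@3 stall=0 (-) EX@4 MEM@5 WB@6
I2 ld r5 <- r5: IF@3 ID@4 stall=0 (-) EX@5 MEM@6 WB@7
I3 add r4 <- r5,r1: IF@4 ID@5 stall=2 (RAW on I2.r5 (WB@7)) EX@8 MEM@9 WB@10

Answer: 10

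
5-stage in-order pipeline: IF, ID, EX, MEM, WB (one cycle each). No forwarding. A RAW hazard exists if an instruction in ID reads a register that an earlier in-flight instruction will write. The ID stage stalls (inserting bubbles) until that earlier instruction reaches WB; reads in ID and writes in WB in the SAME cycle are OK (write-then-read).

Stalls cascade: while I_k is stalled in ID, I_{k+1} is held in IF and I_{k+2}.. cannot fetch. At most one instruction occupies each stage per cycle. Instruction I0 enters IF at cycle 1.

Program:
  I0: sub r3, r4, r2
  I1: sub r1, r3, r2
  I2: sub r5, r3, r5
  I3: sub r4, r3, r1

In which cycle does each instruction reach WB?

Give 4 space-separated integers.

I0 sub r3 <- r4,r2: IF@1 ID@2 stall=0 (-) EX@3 MEM@4 WB@5
I1 sub r1 <- r3,r2: IF@2 ID@3 stall=2 (RAW on I0.r3 (WB@5)) EX@6 MEM@7 WB@8
I2 sub r5 <- r3,r5: IF@3 ID@6 stall=0 (-) EX@7 MEM@8 WB@9
I3 sub r4 <- r3,r1: IF@6 ID@7 stall=1 (RAW on I1.r1 (WB@8)) EX@9 MEM@10 WB@11

Answer: 5 8 9 11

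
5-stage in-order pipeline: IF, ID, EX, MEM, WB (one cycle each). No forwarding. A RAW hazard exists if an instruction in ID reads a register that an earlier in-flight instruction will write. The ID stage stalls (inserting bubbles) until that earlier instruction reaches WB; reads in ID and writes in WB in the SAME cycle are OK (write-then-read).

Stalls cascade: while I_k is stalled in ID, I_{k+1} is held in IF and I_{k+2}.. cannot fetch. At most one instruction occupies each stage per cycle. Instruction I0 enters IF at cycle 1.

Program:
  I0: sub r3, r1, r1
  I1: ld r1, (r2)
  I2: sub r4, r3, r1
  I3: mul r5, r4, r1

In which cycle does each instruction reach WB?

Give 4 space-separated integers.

I0 sub r3 <- r1,r1: IF@1 ID@2 stall=0 (-) EX@3 MEM@4 WB@5
I1 ld r1 <- r2: IF@2 ID@3 stall=0 (-) EX@4 MEM@5 WB@6
I2 sub r4 <- r3,r1: IF@3 ID@4 stall=2 (RAW on I1.r1 (WB@6)) EX@7 MEM@8 WB@9
I3 mul r5 <- r4,r1: IF@4 ID@7 stall=2 (RAW on I2.r4 (WB@9)) EX@10 MEM@11 WB@12

Answer: 5 6 9 12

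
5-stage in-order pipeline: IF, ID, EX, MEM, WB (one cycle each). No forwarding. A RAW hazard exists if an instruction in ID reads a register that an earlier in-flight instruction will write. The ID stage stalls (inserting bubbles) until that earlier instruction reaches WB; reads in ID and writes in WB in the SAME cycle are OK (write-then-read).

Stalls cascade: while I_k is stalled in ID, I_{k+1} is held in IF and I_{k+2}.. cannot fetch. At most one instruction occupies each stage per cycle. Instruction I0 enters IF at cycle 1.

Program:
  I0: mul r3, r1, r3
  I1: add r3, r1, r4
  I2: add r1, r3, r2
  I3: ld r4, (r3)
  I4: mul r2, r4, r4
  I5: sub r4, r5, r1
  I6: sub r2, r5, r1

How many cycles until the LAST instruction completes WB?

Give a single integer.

Answer: 15

Derivation:
I0 mul r3 <- r1,r3: IF@1 ID@2 stall=0 (-) EX@3 MEM@4 WB@5
I1 add r3 <- r1,r4: IF@2 ID@3 stall=0 (-) EX@4 MEM@5 WB@6
I2 add r1 <- r3,r2: IF@3 ID@4 stall=2 (RAW on I1.r3 (WB@6)) EX@7 MEM@8 WB@9
I3 ld r4 <- r3: IF@4 ID@7 stall=0 (-) EX@8 MEM@9 WB@10
I4 mul r2 <- r4,r4: IF@7 ID@8 stall=2 (RAW on I3.r4 (WB@10)) EX@11 MEM@12 WB@13
I5 sub r4 <- r5,r1: IF@8 ID@11 stall=0 (-) EX@12 MEM@13 WB@14
I6 sub r2 <- r5,r1: IF@11 ID@12 stall=0 (-) EX@13 MEM@14 WB@15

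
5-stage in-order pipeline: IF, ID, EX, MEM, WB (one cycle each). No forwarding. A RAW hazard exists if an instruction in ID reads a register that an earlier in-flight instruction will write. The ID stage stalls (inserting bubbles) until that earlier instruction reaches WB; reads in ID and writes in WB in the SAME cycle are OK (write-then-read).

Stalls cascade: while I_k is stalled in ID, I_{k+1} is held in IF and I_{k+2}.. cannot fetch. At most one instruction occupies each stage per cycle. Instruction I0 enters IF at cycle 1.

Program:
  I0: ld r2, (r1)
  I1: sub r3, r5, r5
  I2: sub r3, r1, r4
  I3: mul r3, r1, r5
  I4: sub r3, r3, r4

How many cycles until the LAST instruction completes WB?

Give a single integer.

Answer: 11

Derivation:
I0 ld r2 <- r1: IF@1 ID@2 stall=0 (-) EX@3 MEM@4 WB@5
I1 sub r3 <- r5,r5: IF@2 ID@3 stall=0 (-) EX@4 MEM@5 WB@6
I2 sub r3 <- r1,r4: IF@3 ID@4 stall=0 (-) EX@5 MEM@6 WB@7
I3 mul r3 <- r1,r5: IF@4 ID@5 stall=0 (-) EX@6 MEM@7 WB@8
I4 sub r3 <- r3,r4: IF@5 ID@6 stall=2 (RAW on I3.r3 (WB@8)) EX@9 MEM@10 WB@11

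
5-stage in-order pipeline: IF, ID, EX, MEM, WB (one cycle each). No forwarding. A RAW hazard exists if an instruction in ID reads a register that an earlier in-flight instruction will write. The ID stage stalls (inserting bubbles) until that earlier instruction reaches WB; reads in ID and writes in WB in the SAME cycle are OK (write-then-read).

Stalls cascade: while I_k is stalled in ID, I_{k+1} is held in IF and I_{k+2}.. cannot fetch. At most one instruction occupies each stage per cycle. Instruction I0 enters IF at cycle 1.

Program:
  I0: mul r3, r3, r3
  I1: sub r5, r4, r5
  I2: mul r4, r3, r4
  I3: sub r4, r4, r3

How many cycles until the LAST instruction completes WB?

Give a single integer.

Answer: 11

Derivation:
I0 mul r3 <- r3,r3: IF@1 ID@2 stall=0 (-) EX@3 MEM@4 WB@5
I1 sub r5 <- r4,r5: IF@2 ID@3 stall=0 (-) EX@4 MEM@5 WB@6
I2 mul r4 <- r3,r4: IF@3 ID@4 stall=1 (RAW on I0.r3 (WB@5)) EX@6 MEM@7 WB@8
I3 sub r4 <- r4,r3: IF@4 ID@6 stall=2 (RAW on I2.r4 (WB@8)) EX@9 MEM@10 WB@11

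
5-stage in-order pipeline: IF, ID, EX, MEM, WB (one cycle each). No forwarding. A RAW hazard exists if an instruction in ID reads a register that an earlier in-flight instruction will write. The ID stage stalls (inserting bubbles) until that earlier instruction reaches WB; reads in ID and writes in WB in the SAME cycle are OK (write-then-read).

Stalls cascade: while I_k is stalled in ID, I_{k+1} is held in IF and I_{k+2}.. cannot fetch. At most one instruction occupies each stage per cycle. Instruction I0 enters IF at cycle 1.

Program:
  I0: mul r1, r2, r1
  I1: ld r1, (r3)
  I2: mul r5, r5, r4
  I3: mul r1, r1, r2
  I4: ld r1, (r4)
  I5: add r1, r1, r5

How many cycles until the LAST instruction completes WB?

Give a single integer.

Answer: 13

Derivation:
I0 mul r1 <- r2,r1: IF@1 ID@2 stall=0 (-) EX@3 MEM@4 WB@5
I1 ld r1 <- r3: IF@2 ID@3 stall=0 (-) EX@4 MEM@5 WB@6
I2 mul r5 <- r5,r4: IF@3 ID@4 stall=0 (-) EX@5 MEM@6 WB@7
I3 mul r1 <- r1,r2: IF@4 ID@5 stall=1 (RAW on I1.r1 (WB@6)) EX@7 MEM@8 WB@9
I4 ld r1 <- r4: IF@5 ID@7 stall=0 (-) EX@8 MEM@9 WB@10
I5 add r1 <- r1,r5: IF@7 ID@8 stall=2 (RAW on I4.r1 (WB@10)) EX@11 MEM@12 WB@13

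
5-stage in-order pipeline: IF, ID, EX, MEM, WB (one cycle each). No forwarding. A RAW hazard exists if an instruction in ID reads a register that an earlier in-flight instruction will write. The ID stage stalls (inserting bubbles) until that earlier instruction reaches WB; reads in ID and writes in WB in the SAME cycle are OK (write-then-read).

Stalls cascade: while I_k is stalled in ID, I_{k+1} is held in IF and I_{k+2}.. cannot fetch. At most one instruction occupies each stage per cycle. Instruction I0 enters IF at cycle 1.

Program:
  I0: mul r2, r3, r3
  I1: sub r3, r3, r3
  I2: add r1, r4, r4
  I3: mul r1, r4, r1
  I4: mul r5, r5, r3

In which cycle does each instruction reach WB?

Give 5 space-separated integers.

I0 mul r2 <- r3,r3: IF@1 ID@2 stall=0 (-) EX@3 MEM@4 WB@5
I1 sub r3 <- r3,r3: IF@2 ID@3 stall=0 (-) EX@4 MEM@5 WB@6
I2 add r1 <- r4,r4: IF@3 ID@4 stall=0 (-) EX@5 MEM@6 WB@7
I3 mul r1 <- r4,r1: IF@4 ID@5 stall=2 (RAW on I2.r1 (WB@7)) EX@8 MEM@9 WB@10
I4 mul r5 <- r5,r3: IF@5 ID@8 stall=0 (-) EX@9 MEM@10 WB@11

Answer: 5 6 7 10 11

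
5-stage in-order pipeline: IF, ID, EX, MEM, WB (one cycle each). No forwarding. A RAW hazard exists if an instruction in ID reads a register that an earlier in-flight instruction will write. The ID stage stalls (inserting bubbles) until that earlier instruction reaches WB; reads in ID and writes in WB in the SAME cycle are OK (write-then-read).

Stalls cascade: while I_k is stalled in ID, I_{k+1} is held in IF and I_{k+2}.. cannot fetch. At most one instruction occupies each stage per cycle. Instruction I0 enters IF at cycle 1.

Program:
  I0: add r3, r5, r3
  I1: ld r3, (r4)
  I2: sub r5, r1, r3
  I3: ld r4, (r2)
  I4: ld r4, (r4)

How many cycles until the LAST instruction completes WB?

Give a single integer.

Answer: 13

Derivation:
I0 add r3 <- r5,r3: IF@1 ID@2 stall=0 (-) EX@3 MEM@4 WB@5
I1 ld r3 <- r4: IF@2 ID@3 stall=0 (-) EX@4 MEM@5 WB@6
I2 sub r5 <- r1,r3: IF@3 ID@4 stall=2 (RAW on I1.r3 (WB@6)) EX@7 MEM@8 WB@9
I3 ld r4 <- r2: IF@4 ID@7 stall=0 (-) EX@8 MEM@9 WB@10
I4 ld r4 <- r4: IF@7 ID@8 stall=2 (RAW on I3.r4 (WB@10)) EX@11 MEM@12 WB@13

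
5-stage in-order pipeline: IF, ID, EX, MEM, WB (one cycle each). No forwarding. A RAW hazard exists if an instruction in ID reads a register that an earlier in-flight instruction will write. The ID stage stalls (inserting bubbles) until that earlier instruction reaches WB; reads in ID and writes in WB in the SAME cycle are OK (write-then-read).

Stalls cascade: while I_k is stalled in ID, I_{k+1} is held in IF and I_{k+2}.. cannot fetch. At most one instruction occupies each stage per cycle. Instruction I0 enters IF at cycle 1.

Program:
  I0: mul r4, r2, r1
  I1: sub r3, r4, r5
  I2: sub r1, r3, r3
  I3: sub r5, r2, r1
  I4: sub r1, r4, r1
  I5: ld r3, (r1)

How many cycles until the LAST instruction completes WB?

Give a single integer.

I0 mul r4 <- r2,r1: IF@1 ID@2 stall=0 (-) EX@3 MEM@4 WB@5
I1 sub r3 <- r4,r5: IF@2 ID@3 stall=2 (RAW on I0.r4 (WB@5)) EX@6 MEM@7 WB@8
I2 sub r1 <- r3,r3: IF@3 ID@6 stall=2 (RAW on I1.r3 (WB@8)) EX@9 MEM@10 WB@11
I3 sub r5 <- r2,r1: IF@6 ID@9 stall=2 (RAW on I2.r1 (WB@11)) EX@12 MEM@13 WB@14
I4 sub r1 <- r4,r1: IF@9 ID@12 stall=0 (-) EX@13 MEM@14 WB@15
I5 ld r3 <- r1: IF@12 ID@13 stall=2 (RAW on I4.r1 (WB@15)) EX@16 MEM@17 WB@18

Answer: 18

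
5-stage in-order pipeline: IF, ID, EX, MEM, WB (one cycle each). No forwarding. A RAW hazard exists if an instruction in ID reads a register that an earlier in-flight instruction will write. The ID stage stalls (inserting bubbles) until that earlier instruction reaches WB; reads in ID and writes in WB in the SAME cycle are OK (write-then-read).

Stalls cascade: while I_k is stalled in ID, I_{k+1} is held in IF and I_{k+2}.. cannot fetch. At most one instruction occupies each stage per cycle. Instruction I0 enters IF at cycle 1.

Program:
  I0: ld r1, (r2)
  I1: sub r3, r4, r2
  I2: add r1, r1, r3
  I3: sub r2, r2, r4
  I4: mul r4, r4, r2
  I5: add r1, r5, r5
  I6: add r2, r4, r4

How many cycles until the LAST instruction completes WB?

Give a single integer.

Answer: 16

Derivation:
I0 ld r1 <- r2: IF@1 ID@2 stall=0 (-) EX@3 MEM@4 WB@5
I1 sub r3 <- r4,r2: IF@2 ID@3 stall=0 (-) EX@4 MEM@5 WB@6
I2 add r1 <- r1,r3: IF@3 ID@4 stall=2 (RAW on I1.r3 (WB@6)) EX@7 MEM@8 WB@9
I3 sub r2 <- r2,r4: IF@4 ID@7 stall=0 (-) EX@8 MEM@9 WB@10
I4 mul r4 <- r4,r2: IF@7 ID@8 stall=2 (RAW on I3.r2 (WB@10)) EX@11 MEM@12 WB@13
I5 add r1 <- r5,r5: IF@8 ID@11 stall=0 (-) EX@12 MEM@13 WB@14
I6 add r2 <- r4,r4: IF@11 ID@12 stall=1 (RAW on I4.r4 (WB@13)) EX@14 MEM@15 WB@16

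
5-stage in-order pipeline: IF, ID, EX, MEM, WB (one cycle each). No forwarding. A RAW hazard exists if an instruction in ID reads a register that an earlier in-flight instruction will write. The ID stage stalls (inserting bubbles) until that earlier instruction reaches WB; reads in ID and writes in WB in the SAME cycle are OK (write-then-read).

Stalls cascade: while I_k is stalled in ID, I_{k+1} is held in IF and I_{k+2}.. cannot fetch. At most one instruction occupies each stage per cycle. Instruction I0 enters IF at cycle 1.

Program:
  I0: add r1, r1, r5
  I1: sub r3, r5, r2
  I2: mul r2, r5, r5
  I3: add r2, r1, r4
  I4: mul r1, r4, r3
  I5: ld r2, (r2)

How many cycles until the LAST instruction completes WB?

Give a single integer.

I0 add r1 <- r1,r5: IF@1 ID@2 stall=0 (-) EX@3 MEM@4 WB@5
I1 sub r3 <- r5,r2: IF@2 ID@3 stall=0 (-) EX@4 MEM@5 WB@6
I2 mul r2 <- r5,r5: IF@3 ID@4 stall=0 (-) EX@5 MEM@6 WB@7
I3 add r2 <- r1,r4: IF@4 ID@5 stall=0 (-) EX@6 MEM@7 WB@8
I4 mul r1 <- r4,r3: IF@5 ID@6 stall=0 (-) EX@7 MEM@8 WB@9
I5 ld r2 <- r2: IF@6 ID@7 stall=1 (RAW on I3.r2 (WB@8)) EX@9 MEM@10 WB@11

Answer: 11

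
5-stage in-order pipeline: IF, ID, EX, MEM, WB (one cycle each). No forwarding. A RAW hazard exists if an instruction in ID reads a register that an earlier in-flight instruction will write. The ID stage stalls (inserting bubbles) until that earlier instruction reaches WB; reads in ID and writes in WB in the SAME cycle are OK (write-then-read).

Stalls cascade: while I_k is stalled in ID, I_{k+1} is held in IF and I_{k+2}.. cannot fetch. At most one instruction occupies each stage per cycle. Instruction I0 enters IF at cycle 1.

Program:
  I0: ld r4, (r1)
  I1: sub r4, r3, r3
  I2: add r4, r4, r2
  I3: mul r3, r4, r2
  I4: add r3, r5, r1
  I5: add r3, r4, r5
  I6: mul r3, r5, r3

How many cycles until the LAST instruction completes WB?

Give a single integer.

I0 ld r4 <- r1: IF@1 ID@2 stall=0 (-) EX@3 MEM@4 WB@5
I1 sub r4 <- r3,r3: IF@2 ID@3 stall=0 (-) EX@4 MEM@5 WB@6
I2 add r4 <- r4,r2: IF@3 ID@4 stall=2 (RAW on I1.r4 (WB@6)) EX@7 MEM@8 WB@9
I3 mul r3 <- r4,r2: IF@4 ID@7 stall=2 (RAW on I2.r4 (WB@9)) EX@10 MEM@11 WB@12
I4 add r3 <- r5,r1: IF@7 ID@10 stall=0 (-) EX@11 MEM@12 WB@13
I5 add r3 <- r4,r5: IF@10 ID@11 stall=0 (-) EX@12 MEM@13 WB@14
I6 mul r3 <- r5,r3: IF@11 ID@12 stall=2 (RAW on I5.r3 (WB@14)) EX@15 MEM@16 WB@17

Answer: 17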